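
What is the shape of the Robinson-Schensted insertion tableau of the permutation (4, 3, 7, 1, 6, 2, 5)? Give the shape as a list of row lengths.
RSK row insertion gives P = [[1, 2, 5], [3, 6], [4, 7]], which has shape [3, 2, 2].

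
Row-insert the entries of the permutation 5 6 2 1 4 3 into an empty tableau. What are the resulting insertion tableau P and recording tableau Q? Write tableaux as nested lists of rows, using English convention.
Insert each entry of the permutation into P by Schensted row insertion, recording in Q the position of each new cell.

Insert 5: appended to row 1. P = [[5]], Q = [[1]].
Insert 6: appended to row 1. P = [[5, 6]], Q = [[1, 2]].
Insert 2: 2 bumps 5 from row 1; 5 starts row 2. P = [[2, 6], [5]], Q = [[1, 2], [3]].
Insert 1: 1 bumps 2 from row 1; 2 bumps 5 from row 2; 5 starts row 3. P = [[1, 6], [2], [5]], Q = [[1, 2], [3], [4]].
Insert 4: 4 bumps 6 from row 1; 6 appends to row 2. P = [[1, 4], [2, 6], [5]], Q = [[1, 2], [3, 5], [4]].
Insert 3: 3 bumps 4 from row 1; 4 bumps 6 from row 2; 6 appends to row 3. P = [[1, 3], [2, 4], [5, 6]], Q = [[1, 2], [3, 5], [4, 6]].

So P = [[1, 3], [2, 4], [5, 6]], Q = [[1, 2], [3, 5], [4, 6]].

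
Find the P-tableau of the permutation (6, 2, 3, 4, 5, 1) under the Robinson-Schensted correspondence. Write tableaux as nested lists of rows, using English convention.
P = [[1, 3, 4, 5], [2], [6]]

Insert 6: appended to row 1. P = [[6]].
Insert 2: 2 bumps 6 from row 1; 6 starts row 2. P = [[2], [6]].
Insert 3: appended to row 1. P = [[2, 3], [6]].
Insert 4: appended to row 1. P = [[2, 3, 4], [6]].
Insert 5: appended to row 1. P = [[2, 3, 4, 5], [6]].
Insert 1: 1 bumps 2 from row 1; 2 bumps 6 from row 2; 6 starts row 3. P = [[1, 3, 4, 5], [2], [6]].

So P = [[1, 3, 4, 5], [2], [6]].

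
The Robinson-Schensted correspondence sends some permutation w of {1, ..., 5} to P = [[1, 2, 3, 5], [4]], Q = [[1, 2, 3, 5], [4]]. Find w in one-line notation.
1 2 4 3 5

Reverse RSK: for i = n, n-1, ..., 1, locate i in Q, remove the corresponding corner cell from P, and reverse-bump its entry up through P; the value ejected from row 1 is w(i).

So w = 1 2 4 3 5.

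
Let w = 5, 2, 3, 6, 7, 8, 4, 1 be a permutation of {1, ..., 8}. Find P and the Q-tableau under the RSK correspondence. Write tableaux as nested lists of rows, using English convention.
Insert each entry of the permutation into P by Schensted row insertion, recording in Q the position of each new cell.

Insert 5: appended to row 1. P = [[5]].
Insert 2: 2 bumps 5 from row 1; 5 starts row 2. P = [[2], [5]].
Insert 3: appended to row 1. P = [[2, 3], [5]].
Insert 6: appended to row 1. P = [[2, 3, 6], [5]].
Insert 7: appended to row 1. P = [[2, 3, 6, 7], [5]].
Insert 8: appended to row 1. P = [[2, 3, 6, 7, 8], [5]].
Insert 4: 4 bumps 6 from row 1; 6 appends to row 2. P = [[2, 3, 4, 7, 8], [5, 6]].
Insert 1: 1 bumps 2 from row 1; 2 bumps 5 from row 2; 5 starts row 3. P = [[1, 3, 4, 7, 8], [2, 6], [5]].

So P = [[1, 3, 4, 7, 8], [2, 6], [5]], Q = [[1, 3, 4, 5, 6], [2, 7], [8]].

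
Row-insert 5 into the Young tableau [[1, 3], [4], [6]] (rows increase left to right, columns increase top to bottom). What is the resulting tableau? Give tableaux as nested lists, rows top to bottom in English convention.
[[1, 3, 5], [4], [6]]

5 is larger than every entry of row 1, so it is appended to row 1. The new tableau is [[1, 3, 5], [4], [6]].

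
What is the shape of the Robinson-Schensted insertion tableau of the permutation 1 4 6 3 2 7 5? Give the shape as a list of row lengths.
[4, 2, 1]

Row-insert each entry into an empty tableau.

After inserting 1: P = [[1]].
After inserting 4: P = [[1, 4]].
After inserting 6: P = [[1, 4, 6]].
After inserting 3: P = [[1, 3, 6], [4]].
After inserting 2: P = [[1, 2, 6], [3], [4]].
After inserting 7: P = [[1, 2, 6, 7], [3], [4]].
After inserting 5: P = [[1, 2, 5, 7], [3, 6], [4]].

The final insertion tableau P = [[1, 2, 5, 7], [3, 6], [4]] has shape [4, 2, 1].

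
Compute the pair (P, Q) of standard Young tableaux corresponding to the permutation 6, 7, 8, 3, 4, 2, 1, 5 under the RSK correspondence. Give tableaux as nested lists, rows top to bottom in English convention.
Insert each entry of the permutation into P by Schensted row insertion, recording in Q the position of each new cell.

After inserting 6: P = [[6]].
After inserting 7: P = [[6, 7]].
After inserting 8: P = [[6, 7, 8]].
After inserting 3: P = [[3, 7, 8], [6]].
After inserting 4: P = [[3, 4, 8], [6, 7]].
After inserting 2: P = [[2, 4, 8], [3, 7], [6]].
After inserting 1: P = [[1, 4, 8], [2, 7], [3], [6]].
After inserting 5: P = [[1, 4, 5], [2, 7, 8], [3], [6]].

So P = [[1, 4, 5], [2, 7, 8], [3], [6]], Q = [[1, 2, 3], [4, 5, 8], [6], [7]].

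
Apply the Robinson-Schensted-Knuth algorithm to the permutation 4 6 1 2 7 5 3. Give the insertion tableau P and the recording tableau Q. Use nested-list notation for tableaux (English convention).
P = [[1, 2, 3], [4, 5, 7], [6]], Q = [[1, 2, 5], [3, 4, 6], [7]]

Insert each entry of the permutation into P by Schensted row insertion, recording in Q the position of each new cell.

Insert 4: appended to row 1. P = [[4]].
Insert 6: appended to row 1. P = [[4, 6]].
Insert 1: 1 bumps 4 from row 1; 4 starts row 2. P = [[1, 6], [4]].
Insert 2: 2 bumps 6 from row 1; 6 appends to row 2. P = [[1, 2], [4, 6]].
Insert 7: appended to row 1. P = [[1, 2, 7], [4, 6]].
Insert 5: 5 bumps 7 from row 1; 7 appends to row 2. P = [[1, 2, 5], [4, 6, 7]].
Insert 3: 3 bumps 5 from row 1; 5 bumps 6 from row 2; 6 starts row 3. P = [[1, 2, 3], [4, 5, 7], [6]].

So P = [[1, 2, 3], [4, 5, 7], [6]], Q = [[1, 2, 5], [3, 4, 6], [7]].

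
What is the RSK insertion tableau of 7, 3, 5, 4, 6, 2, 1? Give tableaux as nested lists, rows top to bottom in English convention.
P = [[1, 4, 6], [2], [3], [5], [7]]

Insert 7: appended to row 1. P = [[7]].
Insert 3: 3 bumps 7 from row 1; 7 starts row 2. P = [[3], [7]].
Insert 5: appended to row 1. P = [[3, 5], [7]].
Insert 4: 4 bumps 5 from row 1; 5 bumps 7 from row 2; 7 starts row 3. P = [[3, 4], [5], [7]].
Insert 6: appended to row 1. P = [[3, 4, 6], [5], [7]].
Insert 2: 2 bumps 3 from row 1; 3 bumps 5 from row 2; 5 bumps 7 from row 3; 7 starts row 4. P = [[2, 4, 6], [3], [5], [7]].
Insert 1: 1 bumps 2 from row 1; 2 bumps 3 from row 2; 3 bumps 5 from row 3; 5 bumps 7 from row 4; 7 starts row 5. P = [[1, 4, 6], [2], [3], [5], [7]].

So P = [[1, 4, 6], [2], [3], [5], [7]].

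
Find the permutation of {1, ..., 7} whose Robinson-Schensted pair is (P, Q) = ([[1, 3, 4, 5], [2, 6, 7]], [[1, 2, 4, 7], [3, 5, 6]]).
2 6 1 7 3 4 5

Reverse the RSK construction: for i from n down to 1, find the cell of Q containing i, remove the entry at that cell from P, and reverse-bump it up through P; the value ejected from row 1 is w(i).

Step i=7: Q has 7 at row 1, column 4; remove that cell from P, ejecting 5. So w(7) = 5. P is now [[1, 3, 4], [2, 6, 7]].
Step i=6: Q has 6 at row 2, column 3; remove 7 from row 2 of P and reverse-bump: 7 enters row 1 and ejects 4. So w(6) = 4. P is now [[1, 3, 7], [2, 6]].
Step i=5: Q has 5 at row 2, column 2; remove 6 from row 2 of P and reverse-bump: 6 enters row 1 and ejects 3. So w(5) = 3. P is now [[1, 6, 7], [2]].
Step i=4: Q has 4 at row 1, column 3; remove that cell from P, ejecting 7. So w(4) = 7. P is now [[1, 6], [2]].
Step i=3: Q has 3 at row 2, column 1; remove 2 from row 2 of P and reverse-bump: 2 enters row 1 and ejects 1. So w(3) = 1. P is now [[2, 6]].
Step i=2: Q has 2 at row 1, column 2; remove that cell from P, ejecting 6. So w(2) = 6. P is now [[2]].
Step i=1: Q has 1 at row 1, column 1; remove that cell from P, ejecting 2. So w(1) = 2. P is now [].

So w = 2 6 1 7 3 4 5.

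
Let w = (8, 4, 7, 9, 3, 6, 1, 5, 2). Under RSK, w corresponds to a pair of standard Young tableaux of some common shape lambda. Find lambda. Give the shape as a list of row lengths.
Row-insert each entry into an empty tableau.

After inserting 8: P = [[8]].
After inserting 4: P = [[4], [8]].
After inserting 7: P = [[4, 7], [8]].
After inserting 9: P = [[4, 7, 9], [8]].
After inserting 3: P = [[3, 7, 9], [4], [8]].
After inserting 6: P = [[3, 6, 9], [4, 7], [8]].
After inserting 1: P = [[1, 6, 9], [3, 7], [4], [8]].
After inserting 5: P = [[1, 5, 9], [3, 6], [4, 7], [8]].
After inserting 2: P = [[1, 2, 9], [3, 5], [4, 6], [7], [8]].

The final insertion tableau P = [[1, 2, 9], [3, 5], [4, 6], [7], [8]] has shape [3, 2, 2, 1, 1].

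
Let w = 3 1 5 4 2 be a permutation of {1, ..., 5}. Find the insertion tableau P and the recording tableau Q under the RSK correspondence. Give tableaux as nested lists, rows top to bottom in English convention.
P = [[1, 2], [3, 4], [5]], Q = [[1, 3], [2, 4], [5]]

Insert each entry of the permutation into P by Schensted row insertion, recording in Q the position of each new cell.

Insert 3: appended to row 1. P = [[3]], Q = [[1]].
Insert 1: 1 bumps 3 from row 1; 3 starts row 2. P = [[1], [3]], Q = [[1], [2]].
Insert 5: appended to row 1. P = [[1, 5], [3]], Q = [[1, 3], [2]].
Insert 4: 4 bumps 5 from row 1; 5 appends to row 2. P = [[1, 4], [3, 5]], Q = [[1, 3], [2, 4]].
Insert 2: 2 bumps 4 from row 1; 4 bumps 5 from row 2; 5 starts row 3. P = [[1, 2], [3, 4], [5]], Q = [[1, 3], [2, 4], [5]].

So P = [[1, 2], [3, 4], [5]], Q = [[1, 3], [2, 4], [5]].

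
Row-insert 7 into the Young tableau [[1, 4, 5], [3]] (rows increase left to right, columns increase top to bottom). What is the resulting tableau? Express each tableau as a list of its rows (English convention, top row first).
[[1, 4, 5, 7], [3]]

7 is larger than every entry of row 1, so it is appended to row 1. The new tableau is [[1, 4, 5, 7], [3]].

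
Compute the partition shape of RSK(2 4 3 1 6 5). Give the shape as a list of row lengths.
[3, 2, 1]

Row-insert each entry into an empty tableau.

After inserting 2: P = [[2]].
After inserting 4: P = [[2, 4]].
After inserting 3: P = [[2, 3], [4]].
After inserting 1: P = [[1, 3], [2], [4]].
After inserting 6: P = [[1, 3, 6], [2], [4]].
After inserting 5: P = [[1, 3, 5], [2, 6], [4]].

The final insertion tableau P = [[1, 3, 5], [2, 6], [4]] has shape [3, 2, 1].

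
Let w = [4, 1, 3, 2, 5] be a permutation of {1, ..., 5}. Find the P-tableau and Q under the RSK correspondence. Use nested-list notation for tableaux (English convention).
Insert each entry of the permutation into P by Schensted row insertion, recording in Q the position of each new cell.

Insert 4: appended to row 1. P = [[4]], Q = [[1]].
Insert 1: 1 bumps 4 from row 1; 4 starts row 2. P = [[1], [4]], Q = [[1], [2]].
Insert 3: appended to row 1. P = [[1, 3], [4]], Q = [[1, 3], [2]].
Insert 2: 2 bumps 3 from row 1; 3 bumps 4 from row 2; 4 starts row 3. P = [[1, 2], [3], [4]], Q = [[1, 3], [2], [4]].
Insert 5: appended to row 1. P = [[1, 2, 5], [3], [4]], Q = [[1, 3, 5], [2], [4]].

So P = [[1, 2, 5], [3], [4]], Q = [[1, 3, 5], [2], [4]].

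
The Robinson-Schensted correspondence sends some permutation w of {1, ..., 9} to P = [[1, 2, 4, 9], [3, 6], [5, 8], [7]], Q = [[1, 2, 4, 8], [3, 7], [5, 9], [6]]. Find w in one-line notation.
Reverse the RSK construction: for i from n down to 1, find the cell of Q containing i, remove the entry at that cell from P, and reverse-bump it up through P; the value ejected from row 1 is w(i).

Step i=9: Q has 9 at row 3, column 2; remove 8 from row 3 of P and reverse-bump: 8 enters row 2 and ejects 6; 6 enters row 1 and ejects 4. So w(9) = 4. P is now [[1, 2, 6, 9], [3, 8], [5], [7]].
Step i=8: Q has 8 at row 1, column 4; remove that cell from P, ejecting 9. So w(8) = 9. P is now [[1, 2, 6], [3, 8], [5], [7]].
Step i=7: Q has 7 at row 2, column 2; remove 8 from row 2 of P and reverse-bump: 8 enters row 1 and ejects 6. So w(7) = 6. P is now [[1, 2, 8], [3], [5], [7]].
Step i=6: Q has 6 at row 4, column 1; remove 7 from row 4 of P and reverse-bump: 7 enters row 3 and ejects 5; 5 enters row 2 and ejects 3; 3 enters row 1 and ejects 2. So w(6) = 2. P is now [[1, 3, 8], [5], [7]].
Step i=5: Q has 5 at row 3, column 1; remove 7 from row 3 of P and reverse-bump: 7 enters row 2 and ejects 5; 5 enters row 1 and ejects 3. So w(5) = 3. P is now [[1, 5, 8], [7]].
Step i=4: Q has 4 at row 1, column 3; remove that cell from P, ejecting 8. So w(4) = 8. P is now [[1, 5], [7]].
Step i=3: Q has 3 at row 2, column 1; remove 7 from row 2 of P and reverse-bump: 7 enters row 1 and ejects 5. So w(3) = 5. P is now [[1, 7]].
Step i=2: Q has 2 at row 1, column 2; remove that cell from P, ejecting 7. So w(2) = 7. P is now [[1]].
Step i=1: Q has 1 at row 1, column 1; remove that cell from P, ejecting 1. So w(1) = 1. P is now [].

So w = 1 7 5 8 3 2 6 9 4.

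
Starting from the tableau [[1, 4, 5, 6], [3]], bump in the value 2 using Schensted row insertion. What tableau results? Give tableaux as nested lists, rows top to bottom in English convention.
In row 1, 2 replaces 4 (the leftmost entry greater than 2); 4 is bumped to row 2. 4 is appended to row 2. The new tableau is [[1, 2, 5, 6], [3, 4]].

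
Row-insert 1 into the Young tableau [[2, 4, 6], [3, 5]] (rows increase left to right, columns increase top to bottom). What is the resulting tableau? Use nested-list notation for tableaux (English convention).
[[1, 4, 6], [2, 5], [3]]

In row 1, 1 replaces 2 (the leftmost entry greater than 1); 2 is bumped to row 2. In row 2, 2 replaces 3 (the leftmost entry greater than 2); 3 is bumped to row 3. 3 starts a new row 3. The new tableau is [[1, 4, 6], [2, 5], [3]].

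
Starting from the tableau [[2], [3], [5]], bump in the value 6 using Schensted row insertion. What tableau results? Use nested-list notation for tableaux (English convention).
6 is larger than every entry of row 1, so it is appended to row 1. The new tableau is [[2, 6], [3], [5]].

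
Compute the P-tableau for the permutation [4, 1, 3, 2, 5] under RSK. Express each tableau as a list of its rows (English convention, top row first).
P = [[1, 2, 5], [3], [4]]

Insert 4: appended to row 1. P = [[4]].
Insert 1: 1 bumps 4 from row 1; 4 starts row 2. P = [[1], [4]].
Insert 3: appended to row 1. P = [[1, 3], [4]].
Insert 2: 2 bumps 3 from row 1; 3 bumps 4 from row 2; 4 starts row 3. P = [[1, 2], [3], [4]].
Insert 5: appended to row 1. P = [[1, 2, 5], [3], [4]].

So P = [[1, 2, 5], [3], [4]].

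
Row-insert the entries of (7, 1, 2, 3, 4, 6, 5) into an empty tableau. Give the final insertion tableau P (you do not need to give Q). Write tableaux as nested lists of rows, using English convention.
P = [[1, 2, 3, 4, 5], [6], [7]]

Insert 7: appended to row 1. P = [[7]].
Insert 1: 1 bumps 7 from row 1; 7 starts row 2. P = [[1], [7]].
Insert 2: appended to row 1. P = [[1, 2], [7]].
Insert 3: appended to row 1. P = [[1, 2, 3], [7]].
Insert 4: appended to row 1. P = [[1, 2, 3, 4], [7]].
Insert 6: appended to row 1. P = [[1, 2, 3, 4, 6], [7]].
Insert 5: 5 bumps 6 from row 1; 6 bumps 7 from row 2; 7 starts row 3. P = [[1, 2, 3, 4, 5], [6], [7]].

So P = [[1, 2, 3, 4, 5], [6], [7]].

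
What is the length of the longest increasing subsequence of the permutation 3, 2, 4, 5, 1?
3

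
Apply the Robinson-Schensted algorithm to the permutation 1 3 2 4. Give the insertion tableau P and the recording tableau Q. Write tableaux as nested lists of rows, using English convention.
Insert each entry of the permutation into P by Schensted row insertion, recording in Q the position of each new cell.

Insert 1: appended to row 1. P = [[1]].
Insert 3: appended to row 1. P = [[1, 3]].
Insert 2: 2 bumps 3 from row 1; 3 starts row 2. P = [[1, 2], [3]].
Insert 4: appended to row 1. P = [[1, 2, 4], [3]].

So P = [[1, 2, 4], [3]], Q = [[1, 2, 4], [3]].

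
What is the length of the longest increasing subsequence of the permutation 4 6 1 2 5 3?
3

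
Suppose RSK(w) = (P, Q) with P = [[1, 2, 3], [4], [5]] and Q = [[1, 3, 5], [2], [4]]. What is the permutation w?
5 1 4 2 3

Reverse RSK: for i = n, n-1, ..., 1, locate i in Q, remove the corresponding corner cell from P, and reverse-bump its entry up through P; the value ejected from row 1 is w(i).

So w = 5 1 4 2 3.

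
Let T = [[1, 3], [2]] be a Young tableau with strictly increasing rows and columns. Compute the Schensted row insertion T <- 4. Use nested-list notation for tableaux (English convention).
[[1, 3, 4], [2]]

4 is larger than every entry of row 1, so it is appended to row 1. The new tableau is [[1, 3, 4], [2]].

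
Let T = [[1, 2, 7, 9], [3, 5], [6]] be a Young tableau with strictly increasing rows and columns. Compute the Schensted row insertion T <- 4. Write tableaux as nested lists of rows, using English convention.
In row 1, 4 replaces 7 (the leftmost entry greater than 4); 7 is bumped to row 2. 7 is appended to row 2. The new tableau is [[1, 2, 4, 9], [3, 5, 7], [6]].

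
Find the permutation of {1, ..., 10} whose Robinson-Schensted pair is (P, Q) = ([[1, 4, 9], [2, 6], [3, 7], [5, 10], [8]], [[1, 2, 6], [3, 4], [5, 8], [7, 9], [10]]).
Reverse RSK: for i = n, n-1, ..., 1, locate i in Q, remove the corresponding corner cell from P, and reverse-bump its entry up through P; the value ejected from row 1 is w(i).

So w = 8 10 5 7 3 9 2 6 4 1.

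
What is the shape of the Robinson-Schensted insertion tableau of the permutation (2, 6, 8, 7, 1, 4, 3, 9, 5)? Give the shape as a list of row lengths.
[4, 3, 1, 1]

RSK row insertion gives P = [[1, 3, 5, 9], [2, 4, 7], [6], [8]], which has shape [4, 3, 1, 1].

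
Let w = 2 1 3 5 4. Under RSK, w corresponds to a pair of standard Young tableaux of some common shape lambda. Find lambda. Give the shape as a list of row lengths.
Row-insert each entry into an empty tableau.

After inserting 2: P = [[2]].
After inserting 1: P = [[1], [2]].
After inserting 3: P = [[1, 3], [2]].
After inserting 5: P = [[1, 3, 5], [2]].
After inserting 4: P = [[1, 3, 4], [2, 5]].

The final insertion tableau P = [[1, 3, 4], [2, 5]] has shape [3, 2].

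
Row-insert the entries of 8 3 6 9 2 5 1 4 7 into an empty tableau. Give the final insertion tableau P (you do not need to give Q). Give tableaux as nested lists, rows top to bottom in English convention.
P = [[1, 4, 7], [2, 5, 9], [3, 6], [8]]

Insert 8: appended to row 1. P = [[8]].
Insert 3: 3 bumps 8 from row 1; 8 starts row 2. P = [[3], [8]].
Insert 6: appended to row 1. P = [[3, 6], [8]].
Insert 9: appended to row 1. P = [[3, 6, 9], [8]].
Insert 2: 2 bumps 3 from row 1; 3 bumps 8 from row 2; 8 starts row 3. P = [[2, 6, 9], [3], [8]].
Insert 5: 5 bumps 6 from row 1; 6 appends to row 2. P = [[2, 5, 9], [3, 6], [8]].
Insert 1: 1 bumps 2 from row 1; 2 bumps 3 from row 2; 3 bumps 8 from row 3; 8 starts row 4. P = [[1, 5, 9], [2, 6], [3], [8]].
Insert 4: 4 bumps 5 from row 1; 5 bumps 6 from row 2; 6 appends to row 3. P = [[1, 4, 9], [2, 5], [3, 6], [8]].
Insert 7: 7 bumps 9 from row 1; 9 appends to row 2. P = [[1, 4, 7], [2, 5, 9], [3, 6], [8]].

So P = [[1, 4, 7], [2, 5, 9], [3, 6], [8]].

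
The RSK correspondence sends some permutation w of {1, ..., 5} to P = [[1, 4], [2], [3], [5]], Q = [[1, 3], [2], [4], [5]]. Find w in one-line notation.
5 3 4 2 1

Reverse the RSK construction: for i from n down to 1, find the cell of Q containing i, remove the entry at that cell from P, and reverse-bump it up through P; the value ejected from row 1 is w(i).

Step i=5: Q has 5 at row 4, column 1; remove 5 from row 4 of P and reverse-bump: 5 enters row 3 and ejects 3; 3 enters row 2 and ejects 2; 2 enters row 1 and ejects 1. So w(5) = 1. P is now [[2, 4], [3], [5]].
Step i=4: Q has 4 at row 3, column 1; remove 5 from row 3 of P and reverse-bump: 5 enters row 2 and ejects 3; 3 enters row 1 and ejects 2. So w(4) = 2. P is now [[3, 4], [5]].
Step i=3: Q has 3 at row 1, column 2; remove that cell from P, ejecting 4. So w(3) = 4. P is now [[3], [5]].
Step i=2: Q has 2 at row 2, column 1; remove 5 from row 2 of P and reverse-bump: 5 enters row 1 and ejects 3. So w(2) = 3. P is now [[5]].
Step i=1: Q has 1 at row 1, column 1; remove that cell from P, ejecting 5. So w(1) = 5. P is now [].

So w = 5 3 4 2 1.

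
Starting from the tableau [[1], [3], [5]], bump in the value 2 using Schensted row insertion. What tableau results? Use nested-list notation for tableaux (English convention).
[[1, 2], [3], [5]]

2 is larger than every entry of row 1, so it is appended to row 1. The new tableau is [[1, 2], [3], [5]].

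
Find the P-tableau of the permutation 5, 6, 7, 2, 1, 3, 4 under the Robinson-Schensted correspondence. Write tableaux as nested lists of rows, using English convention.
P = [[1, 3, 4], [2, 6, 7], [5]]

Insert 5: appended to row 1. P = [[5]].
Insert 6: appended to row 1. P = [[5, 6]].
Insert 7: appended to row 1. P = [[5, 6, 7]].
Insert 2: 2 bumps 5 from row 1; 5 starts row 2. P = [[2, 6, 7], [5]].
Insert 1: 1 bumps 2 from row 1; 2 bumps 5 from row 2; 5 starts row 3. P = [[1, 6, 7], [2], [5]].
Insert 3: 3 bumps 6 from row 1; 6 appends to row 2. P = [[1, 3, 7], [2, 6], [5]].
Insert 4: 4 bumps 7 from row 1; 7 appends to row 2. P = [[1, 3, 4], [2, 6, 7], [5]].

So P = [[1, 3, 4], [2, 6, 7], [5]].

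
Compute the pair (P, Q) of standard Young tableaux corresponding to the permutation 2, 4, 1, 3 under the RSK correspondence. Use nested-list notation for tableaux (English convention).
P = [[1, 3], [2, 4]], Q = [[1, 2], [3, 4]]

Insert each entry of the permutation into P by Schensted row insertion, recording in Q the position of each new cell.

Insert 2: appended to row 1. P = [[2]].
Insert 4: appended to row 1. P = [[2, 4]].
Insert 1: 1 bumps 2 from row 1; 2 starts row 2. P = [[1, 4], [2]].
Insert 3: 3 bumps 4 from row 1; 4 appends to row 2. P = [[1, 3], [2, 4]].

So P = [[1, 3], [2, 4]], Q = [[1, 2], [3, 4]].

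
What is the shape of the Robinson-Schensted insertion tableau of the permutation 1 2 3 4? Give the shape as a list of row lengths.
Row-insert each entry into an empty tableau.

After inserting 1: P = [[1]].
After inserting 2: P = [[1, 2]].
After inserting 3: P = [[1, 2, 3]].
After inserting 4: P = [[1, 2, 3, 4]].

The final insertion tableau P = [[1, 2, 3, 4]] has shape [4].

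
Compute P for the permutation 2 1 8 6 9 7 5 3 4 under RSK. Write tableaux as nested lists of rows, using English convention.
P = [[1, 3, 4], [2, 5, 7], [6, 9], [8]]

Insert 2: appended to row 1. P = [[2]].
Insert 1: 1 bumps 2 from row 1; 2 starts row 2. P = [[1], [2]].
Insert 8: appended to row 1. P = [[1, 8], [2]].
Insert 6: 6 bumps 8 from row 1; 8 appends to row 2. P = [[1, 6], [2, 8]].
Insert 9: appended to row 1. P = [[1, 6, 9], [2, 8]].
Insert 7: 7 bumps 9 from row 1; 9 appends to row 2. P = [[1, 6, 7], [2, 8, 9]].
Insert 5: 5 bumps 6 from row 1; 6 bumps 8 from row 2; 8 starts row 3. P = [[1, 5, 7], [2, 6, 9], [8]].
Insert 3: 3 bumps 5 from row 1; 5 bumps 6 from row 2; 6 bumps 8 from row 3; 8 starts row 4. P = [[1, 3, 7], [2, 5, 9], [6], [8]].
Insert 4: 4 bumps 7 from row 1; 7 bumps 9 from row 2; 9 appends to row 3. P = [[1, 3, 4], [2, 5, 7], [6, 9], [8]].

So P = [[1, 3, 4], [2, 5, 7], [6, 9], [8]].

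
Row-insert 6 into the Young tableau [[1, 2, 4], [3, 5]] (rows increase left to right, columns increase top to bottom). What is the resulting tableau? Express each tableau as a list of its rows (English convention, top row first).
6 is larger than every entry of row 1, so it is appended to row 1. The new tableau is [[1, 2, 4, 6], [3, 5]].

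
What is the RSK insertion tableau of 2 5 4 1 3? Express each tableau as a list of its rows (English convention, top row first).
Insert 2: appended to row 1. P = [[2]].
Insert 5: appended to row 1. P = [[2, 5]].
Insert 4: 4 bumps 5 from row 1; 5 starts row 2. P = [[2, 4], [5]].
Insert 1: 1 bumps 2 from row 1; 2 bumps 5 from row 2; 5 starts row 3. P = [[1, 4], [2], [5]].
Insert 3: 3 bumps 4 from row 1; 4 appends to row 2. P = [[1, 3], [2, 4], [5]].

So P = [[1, 3], [2, 4], [5]].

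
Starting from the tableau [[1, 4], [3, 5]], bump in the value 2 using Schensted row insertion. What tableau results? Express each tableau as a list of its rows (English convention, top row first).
[[1, 2], [3, 4], [5]]

In row 1, 2 replaces 4 (the leftmost entry greater than 2); 4 is bumped to row 2. In row 2, 4 replaces 5 (the leftmost entry greater than 4); 5 is bumped to row 3. 5 starts a new row 3. The new tableau is [[1, 2], [3, 4], [5]].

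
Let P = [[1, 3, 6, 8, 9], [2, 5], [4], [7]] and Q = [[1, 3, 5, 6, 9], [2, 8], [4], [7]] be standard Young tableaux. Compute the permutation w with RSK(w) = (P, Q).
Reverse RSK: for i = n, n-1, ..., 1, locate i in Q, remove the corresponding corner cell from P, and reverse-bump its entry up through P; the value ejected from row 1 is w(i).

So w = 7 4 5 2 6 8 1 3 9.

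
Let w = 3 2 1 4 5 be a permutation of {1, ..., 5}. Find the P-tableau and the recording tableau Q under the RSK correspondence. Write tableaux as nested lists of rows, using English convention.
P = [[1, 4, 5], [2], [3]], Q = [[1, 4, 5], [2], [3]]

Insert each entry of the permutation into P by Schensted row insertion, recording in Q the position of each new cell.

After inserting 3: P = [[3]].
After inserting 2: P = [[2], [3]].
After inserting 1: P = [[1], [2], [3]].
After inserting 4: P = [[1, 4], [2], [3]].
After inserting 5: P = [[1, 4, 5], [2], [3]].

So P = [[1, 4, 5], [2], [3]], Q = [[1, 4, 5], [2], [3]].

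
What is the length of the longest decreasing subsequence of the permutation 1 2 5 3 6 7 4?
2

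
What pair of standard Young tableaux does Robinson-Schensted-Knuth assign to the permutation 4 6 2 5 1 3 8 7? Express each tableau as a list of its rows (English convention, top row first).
P = [[1, 3, 7], [2, 5, 8], [4, 6]], Q = [[1, 2, 7], [3, 4, 8], [5, 6]]

Insert each entry of the permutation into P by Schensted row insertion, recording in Q the position of each new cell.

Insert 4: appended to row 1. P = [[4]].
Insert 6: appended to row 1. P = [[4, 6]].
Insert 2: 2 bumps 4 from row 1; 4 starts row 2. P = [[2, 6], [4]].
Insert 5: 5 bumps 6 from row 1; 6 appends to row 2. P = [[2, 5], [4, 6]].
Insert 1: 1 bumps 2 from row 1; 2 bumps 4 from row 2; 4 starts row 3. P = [[1, 5], [2, 6], [4]].
Insert 3: 3 bumps 5 from row 1; 5 bumps 6 from row 2; 6 appends to row 3. P = [[1, 3], [2, 5], [4, 6]].
Insert 8: appended to row 1. P = [[1, 3, 8], [2, 5], [4, 6]].
Insert 7: 7 bumps 8 from row 1; 8 appends to row 2. P = [[1, 3, 7], [2, 5, 8], [4, 6]].

So P = [[1, 3, 7], [2, 5, 8], [4, 6]], Q = [[1, 2, 7], [3, 4, 8], [5, 6]].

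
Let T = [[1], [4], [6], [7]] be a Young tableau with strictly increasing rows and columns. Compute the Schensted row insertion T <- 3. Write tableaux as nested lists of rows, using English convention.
[[1, 3], [4], [6], [7]]

3 is larger than every entry of row 1, so it is appended to row 1. The new tableau is [[1, 3], [4], [6], [7]].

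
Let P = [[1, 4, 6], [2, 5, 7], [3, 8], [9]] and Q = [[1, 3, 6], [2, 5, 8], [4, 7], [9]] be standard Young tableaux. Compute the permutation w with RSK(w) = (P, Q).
Reverse the RSK construction: for i from n down to 1, find the cell of Q containing i, remove the entry at that cell from P, and reverse-bump it up through P; the value ejected from row 1 is w(i).

Step i=9: Q has 9 at row 4, column 1; remove 9 from row 4 of P and reverse-bump: 9 enters row 3 and ejects 8; 8 enters row 2 and ejects 7; 7 enters row 1 and ejects 6. So w(9) = 6. P is now [[1, 4, 7], [2, 5, 8], [3, 9]].
Step i=8: Q has 8 at row 2, column 3; remove 8 from row 2 of P and reverse-bump: 8 enters row 1 and ejects 7. So w(8) = 7. P is now [[1, 4, 8], [2, 5], [3, 9]].
Step i=7: Q has 7 at row 3, column 2; remove 9 from row 3 of P and reverse-bump: 9 enters row 2 and ejects 5; 5 enters row 1 and ejects 4. So w(7) = 4. P is now [[1, 5, 8], [2, 9], [3]].
Step i=6: Q has 6 at row 1, column 3; remove that cell from P, ejecting 8. So w(6) = 8. P is now [[1, 5], [2, 9], [3]].
Step i=5: Q has 5 at row 2, column 2; remove 9 from row 2 of P and reverse-bump: 9 enters row 1 and ejects 5. So w(5) = 5. P is now [[1, 9], [2], [3]].
Step i=4: Q has 4 at row 3, column 1; remove 3 from row 3 of P and reverse-bump: 3 enters row 2 and ejects 2; 2 enters row 1 and ejects 1. So w(4) = 1. P is now [[2, 9], [3]].
Step i=3: Q has 3 at row 1, column 2; remove that cell from P, ejecting 9. So w(3) = 9. P is now [[2], [3]].
Step i=2: Q has 2 at row 2, column 1; remove 3 from row 2 of P and reverse-bump: 3 enters row 1 and ejects 2. So w(2) = 2. P is now [[3]].
Step i=1: Q has 1 at row 1, column 1; remove that cell from P, ejecting 3. So w(1) = 3. P is now [].

So w = 3 2 9 1 5 8 4 7 6.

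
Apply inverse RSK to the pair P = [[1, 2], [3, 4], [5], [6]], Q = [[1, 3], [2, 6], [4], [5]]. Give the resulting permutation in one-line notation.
6 3 5 4 1 2

Reverse the RSK construction: for i from n down to 1, find the cell of Q containing i, remove the entry at that cell from P, and reverse-bump it up through P; the value ejected from row 1 is w(i).

Step i=6: Q has 6 at row 2, column 2; remove 4 from row 2 of P and reverse-bump: 4 enters row 1 and ejects 2. So w(6) = 2. P is now [[1, 4], [3], [5], [6]].
Step i=5: Q has 5 at row 4, column 1; remove 6 from row 4 of P and reverse-bump: 6 enters row 3 and ejects 5; 5 enters row 2 and ejects 3; 3 enters row 1 and ejects 1. So w(5) = 1. P is now [[3, 4], [5], [6]].
Step i=4: Q has 4 at row 3, column 1; remove 6 from row 3 of P and reverse-bump: 6 enters row 2 and ejects 5; 5 enters row 1 and ejects 4. So w(4) = 4. P is now [[3, 5], [6]].
Step i=3: Q has 3 at row 1, column 2; remove that cell from P, ejecting 5. So w(3) = 5. P is now [[3], [6]].
Step i=2: Q has 2 at row 2, column 1; remove 6 from row 2 of P and reverse-bump: 6 enters row 1 and ejects 3. So w(2) = 3. P is now [[6]].
Step i=1: Q has 1 at row 1, column 1; remove that cell from P, ejecting 6. So w(1) = 6. P is now [].

So w = 6 3 5 4 1 2.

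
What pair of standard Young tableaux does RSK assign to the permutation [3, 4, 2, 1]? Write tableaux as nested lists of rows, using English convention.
Insert each entry of the permutation into P by Schensted row insertion, recording in Q the position of each new cell.

Insert 3: appended to row 1. P = [[3]].
Insert 4: appended to row 1. P = [[3, 4]].
Insert 2: 2 bumps 3 from row 1; 3 starts row 2. P = [[2, 4], [3]].
Insert 1: 1 bumps 2 from row 1; 2 bumps 3 from row 2; 3 starts row 3. P = [[1, 4], [2], [3]].

So P = [[1, 4], [2], [3]], Q = [[1, 2], [3], [4]].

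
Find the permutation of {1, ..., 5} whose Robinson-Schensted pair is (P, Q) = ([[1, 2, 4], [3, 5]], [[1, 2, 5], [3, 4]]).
Reverse the RSK construction: for i from n down to 1, find the cell of Q containing i, remove the entry at that cell from P, and reverse-bump it up through P; the value ejected from row 1 is w(i).

Step i=5: Q has 5 at row 1, column 3; remove that cell from P, ejecting 4. So w(5) = 4. P is now [[1, 2], [3, 5]].
Step i=4: Q has 4 at row 2, column 2; remove 5 from row 2 of P and reverse-bump: 5 enters row 1 and ejects 2. So w(4) = 2. P is now [[1, 5], [3]].
Step i=3: Q has 3 at row 2, column 1; remove 3 from row 2 of P and reverse-bump: 3 enters row 1 and ejects 1. So w(3) = 1. P is now [[3, 5]].
Step i=2: Q has 2 at row 1, column 2; remove that cell from P, ejecting 5. So w(2) = 5. P is now [[3]].
Step i=1: Q has 1 at row 1, column 1; remove that cell from P, ejecting 3. So w(1) = 3. P is now [].

So w = 3 5 1 2 4.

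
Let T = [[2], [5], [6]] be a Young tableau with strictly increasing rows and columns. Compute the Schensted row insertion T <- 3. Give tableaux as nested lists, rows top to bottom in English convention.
3 is larger than every entry of row 1, so it is appended to row 1. The new tableau is [[2, 3], [5], [6]].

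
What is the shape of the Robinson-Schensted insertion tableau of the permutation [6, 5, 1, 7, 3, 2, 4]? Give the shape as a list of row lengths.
[3, 2, 1, 1]

Row-insert each entry into an empty tableau.

After inserting 6: P = [[6]].
After inserting 5: P = [[5], [6]].
After inserting 1: P = [[1], [5], [6]].
After inserting 7: P = [[1, 7], [5], [6]].
After inserting 3: P = [[1, 3], [5, 7], [6]].
After inserting 2: P = [[1, 2], [3, 7], [5], [6]].
After inserting 4: P = [[1, 2, 4], [3, 7], [5], [6]].

The final insertion tableau P = [[1, 2, 4], [3, 7], [5], [6]] has shape [3, 2, 1, 1].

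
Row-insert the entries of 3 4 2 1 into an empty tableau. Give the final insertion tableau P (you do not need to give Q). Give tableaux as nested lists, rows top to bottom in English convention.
Insert 3: appended to row 1. P = [[3]].
Insert 4: appended to row 1. P = [[3, 4]].
Insert 2: 2 bumps 3 from row 1; 3 starts row 2. P = [[2, 4], [3]].
Insert 1: 1 bumps 2 from row 1; 2 bumps 3 from row 2; 3 starts row 3. P = [[1, 4], [2], [3]].

So P = [[1, 4], [2], [3]].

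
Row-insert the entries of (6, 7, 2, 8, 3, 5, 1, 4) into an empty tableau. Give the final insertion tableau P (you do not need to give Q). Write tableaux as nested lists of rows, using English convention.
Insert 6: appended to row 1. P = [[6]].
Insert 7: appended to row 1. P = [[6, 7]].
Insert 2: 2 bumps 6 from row 1; 6 starts row 2. P = [[2, 7], [6]].
Insert 8: appended to row 1. P = [[2, 7, 8], [6]].
Insert 3: 3 bumps 7 from row 1; 7 appends to row 2. P = [[2, 3, 8], [6, 7]].
Insert 5: 5 bumps 8 from row 1; 8 appends to row 2. P = [[2, 3, 5], [6, 7, 8]].
Insert 1: 1 bumps 2 from row 1; 2 bumps 6 from row 2; 6 starts row 3. P = [[1, 3, 5], [2, 7, 8], [6]].
Insert 4: 4 bumps 5 from row 1; 5 bumps 7 from row 2; 7 appends to row 3. P = [[1, 3, 4], [2, 5, 8], [6, 7]].

So P = [[1, 3, 4], [2, 5, 8], [6, 7]].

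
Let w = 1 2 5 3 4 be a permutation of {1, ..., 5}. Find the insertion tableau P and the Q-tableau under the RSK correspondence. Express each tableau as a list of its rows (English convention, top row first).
P = [[1, 2, 3, 4], [5]], Q = [[1, 2, 3, 5], [4]]

Insert each entry of the permutation into P by Schensted row insertion, recording in Q the position of each new cell.

Insert 1: appended to row 1. P = [[1]].
Insert 2: appended to row 1. P = [[1, 2]].
Insert 5: appended to row 1. P = [[1, 2, 5]].
Insert 3: 3 bumps 5 from row 1; 5 starts row 2. P = [[1, 2, 3], [5]].
Insert 4: appended to row 1. P = [[1, 2, 3, 4], [5]].

So P = [[1, 2, 3, 4], [5]], Q = [[1, 2, 3, 5], [4]].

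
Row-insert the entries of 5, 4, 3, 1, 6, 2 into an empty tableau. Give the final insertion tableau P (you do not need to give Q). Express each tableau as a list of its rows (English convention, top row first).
Insert 5: appended to row 1. P = [[5]].
Insert 4: 4 bumps 5 from row 1; 5 starts row 2. P = [[4], [5]].
Insert 3: 3 bumps 4 from row 1; 4 bumps 5 from row 2; 5 starts row 3. P = [[3], [4], [5]].
Insert 1: 1 bumps 3 from row 1; 3 bumps 4 from row 2; 4 bumps 5 from row 3; 5 starts row 4. P = [[1], [3], [4], [5]].
Insert 6: appended to row 1. P = [[1, 6], [3], [4], [5]].
Insert 2: 2 bumps 6 from row 1; 6 appends to row 2. P = [[1, 2], [3, 6], [4], [5]].

So P = [[1, 2], [3, 6], [4], [5]].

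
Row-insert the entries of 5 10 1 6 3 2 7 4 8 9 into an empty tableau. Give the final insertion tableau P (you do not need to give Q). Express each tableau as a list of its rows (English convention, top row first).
After inserting 5: P = [[5]].
After inserting 10: P = [[5, 10]].
After inserting 1: P = [[1, 10], [5]].
After inserting 6: P = [[1, 6], [5, 10]].
After inserting 3: P = [[1, 3], [5, 6], [10]].
After inserting 2: P = [[1, 2], [3, 6], [5], [10]].
After inserting 7: P = [[1, 2, 7], [3, 6], [5], [10]].
After inserting 4: P = [[1, 2, 4], [3, 6, 7], [5], [10]].
After inserting 8: P = [[1, 2, 4, 8], [3, 6, 7], [5], [10]].
After inserting 9: P = [[1, 2, 4, 8, 9], [3, 6, 7], [5], [10]].

So P = [[1, 2, 4, 8, 9], [3, 6, 7], [5], [10]].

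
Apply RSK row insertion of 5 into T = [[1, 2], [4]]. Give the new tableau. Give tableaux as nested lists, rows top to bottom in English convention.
5 is larger than every entry of row 1, so it is appended to row 1. The new tableau is [[1, 2, 5], [4]].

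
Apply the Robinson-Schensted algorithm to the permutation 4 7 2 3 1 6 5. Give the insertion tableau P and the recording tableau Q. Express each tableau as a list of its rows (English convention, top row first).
Insert each entry of the permutation into P by Schensted row insertion, recording in Q the position of each new cell.

After inserting 4: P = [[4]].
After inserting 7: P = [[4, 7]].
After inserting 2: P = [[2, 7], [4]].
After inserting 3: P = [[2, 3], [4, 7]].
After inserting 1: P = [[1, 3], [2, 7], [4]].
After inserting 6: P = [[1, 3, 6], [2, 7], [4]].
After inserting 5: P = [[1, 3, 5], [2, 6], [4, 7]].

So P = [[1, 3, 5], [2, 6], [4, 7]], Q = [[1, 2, 6], [3, 4], [5, 7]].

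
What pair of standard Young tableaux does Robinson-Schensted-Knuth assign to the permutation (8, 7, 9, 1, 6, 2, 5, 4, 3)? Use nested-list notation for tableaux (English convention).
Insert each entry of the permutation into P by Schensted row insertion, recording in Q the position of each new cell.

Insert 8: appended to row 1. P = [[8]].
Insert 7: 7 bumps 8 from row 1; 8 starts row 2. P = [[7], [8]].
Insert 9: appended to row 1. P = [[7, 9], [8]].
Insert 1: 1 bumps 7 from row 1; 7 bumps 8 from row 2; 8 starts row 3. P = [[1, 9], [7], [8]].
Insert 6: 6 bumps 9 from row 1; 9 appends to row 2. P = [[1, 6], [7, 9], [8]].
Insert 2: 2 bumps 6 from row 1; 6 bumps 7 from row 2; 7 bumps 8 from row 3; 8 starts row 4. P = [[1, 2], [6, 9], [7], [8]].
Insert 5: appended to row 1. P = [[1, 2, 5], [6, 9], [7], [8]].
Insert 4: 4 bumps 5 from row 1; 5 bumps 6 from row 2; 6 bumps 7 from row 3; 7 bumps 8 from row 4; 8 starts row 5. P = [[1, 2, 4], [5, 9], [6], [7], [8]].
Insert 3: 3 bumps 4 from row 1; 4 bumps 5 from row 2; 5 bumps 6 from row 3; 6 bumps 7 from row 4; 7 bumps 8 from row 5; 8 starts row 6. P = [[1, 2, 3], [4, 9], [5], [6], [7], [8]].

So P = [[1, 2, 3], [4, 9], [5], [6], [7], [8]], Q = [[1, 3, 7], [2, 5], [4], [6], [8], [9]].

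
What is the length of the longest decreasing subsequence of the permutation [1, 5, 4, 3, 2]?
4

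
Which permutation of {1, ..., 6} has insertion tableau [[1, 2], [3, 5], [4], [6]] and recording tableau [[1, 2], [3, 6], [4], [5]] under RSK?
4 6 5 3 1 2

Reverse the RSK construction: for i from n down to 1, find the cell of Q containing i, remove the entry at that cell from P, and reverse-bump it up through P; the value ejected from row 1 is w(i).

Step i=6: Q has 6 at row 2, column 2; remove 5 from row 2 of P and reverse-bump: 5 enters row 1 and ejects 2. So w(6) = 2. P is now [[1, 5], [3], [4], [6]].
Step i=5: Q has 5 at row 4, column 1; remove 6 from row 4 of P and reverse-bump: 6 enters row 3 and ejects 4; 4 enters row 2 and ejects 3; 3 enters row 1 and ejects 1. So w(5) = 1. P is now [[3, 5], [4], [6]].
Step i=4: Q has 4 at row 3, column 1; remove 6 from row 3 of P and reverse-bump: 6 enters row 2 and ejects 4; 4 enters row 1 and ejects 3. So w(4) = 3. P is now [[4, 5], [6]].
Step i=3: Q has 3 at row 2, column 1; remove 6 from row 2 of P and reverse-bump: 6 enters row 1 and ejects 5. So w(3) = 5. P is now [[4, 6]].
Step i=2: Q has 2 at row 1, column 2; remove that cell from P, ejecting 6. So w(2) = 6. P is now [[4]].
Step i=1: Q has 1 at row 1, column 1; remove that cell from P, ejecting 4. So w(1) = 4. P is now [].

So w = 4 6 5 3 1 2.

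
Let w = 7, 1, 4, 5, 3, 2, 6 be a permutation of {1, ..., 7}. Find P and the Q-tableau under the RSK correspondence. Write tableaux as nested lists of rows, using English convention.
Insert each entry of the permutation into P by Schensted row insertion, recording in Q the position of each new cell.

Insert 7: appended to row 1. P = [[7]], Q = [[1]].
Insert 1: 1 bumps 7 from row 1; 7 starts row 2. P = [[1], [7]], Q = [[1], [2]].
Insert 4: appended to row 1. P = [[1, 4], [7]], Q = [[1, 3], [2]].
Insert 5: appended to row 1. P = [[1, 4, 5], [7]], Q = [[1, 3, 4], [2]].
Insert 3: 3 bumps 4 from row 1; 4 bumps 7 from row 2; 7 starts row 3. P = [[1, 3, 5], [4], [7]], Q = [[1, 3, 4], [2], [5]].
Insert 2: 2 bumps 3 from row 1; 3 bumps 4 from row 2; 4 bumps 7 from row 3; 7 starts row 4. P = [[1, 2, 5], [3], [4], [7]], Q = [[1, 3, 4], [2], [5], [6]].
Insert 6: appended to row 1. P = [[1, 2, 5, 6], [3], [4], [7]], Q = [[1, 3, 4, 7], [2], [5], [6]].

So P = [[1, 2, 5, 6], [3], [4], [7]], Q = [[1, 3, 4, 7], [2], [5], [6]].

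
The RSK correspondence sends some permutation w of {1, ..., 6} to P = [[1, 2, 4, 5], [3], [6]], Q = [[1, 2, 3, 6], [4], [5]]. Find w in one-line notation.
Reverse the RSK construction: for i from n down to 1, find the cell of Q containing i, remove the entry at that cell from P, and reverse-bump it up through P; the value ejected from row 1 is w(i).

Step i=6: Q has 6 at row 1, column 4; remove that cell from P, ejecting 5. So w(6) = 5. P is now [[1, 2, 4], [3], [6]].
Step i=5: Q has 5 at row 3, column 1; remove 6 from row 3 of P and reverse-bump: 6 enters row 2 and ejects 3; 3 enters row 1 and ejects 2. So w(5) = 2. P is now [[1, 3, 4], [6]].
Step i=4: Q has 4 at row 2, column 1; remove 6 from row 2 of P and reverse-bump: 6 enters row 1 and ejects 4. So w(4) = 4. P is now [[1, 3, 6]].
Step i=3: Q has 3 at row 1, column 3; remove that cell from P, ejecting 6. So w(3) = 6. P is now [[1, 3]].
Step i=2: Q has 2 at row 1, column 2; remove that cell from P, ejecting 3. So w(2) = 3. P is now [[1]].
Step i=1: Q has 1 at row 1, column 1; remove that cell from P, ejecting 1. So w(1) = 1. P is now [].

So w = 1 3 6 4 2 5.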